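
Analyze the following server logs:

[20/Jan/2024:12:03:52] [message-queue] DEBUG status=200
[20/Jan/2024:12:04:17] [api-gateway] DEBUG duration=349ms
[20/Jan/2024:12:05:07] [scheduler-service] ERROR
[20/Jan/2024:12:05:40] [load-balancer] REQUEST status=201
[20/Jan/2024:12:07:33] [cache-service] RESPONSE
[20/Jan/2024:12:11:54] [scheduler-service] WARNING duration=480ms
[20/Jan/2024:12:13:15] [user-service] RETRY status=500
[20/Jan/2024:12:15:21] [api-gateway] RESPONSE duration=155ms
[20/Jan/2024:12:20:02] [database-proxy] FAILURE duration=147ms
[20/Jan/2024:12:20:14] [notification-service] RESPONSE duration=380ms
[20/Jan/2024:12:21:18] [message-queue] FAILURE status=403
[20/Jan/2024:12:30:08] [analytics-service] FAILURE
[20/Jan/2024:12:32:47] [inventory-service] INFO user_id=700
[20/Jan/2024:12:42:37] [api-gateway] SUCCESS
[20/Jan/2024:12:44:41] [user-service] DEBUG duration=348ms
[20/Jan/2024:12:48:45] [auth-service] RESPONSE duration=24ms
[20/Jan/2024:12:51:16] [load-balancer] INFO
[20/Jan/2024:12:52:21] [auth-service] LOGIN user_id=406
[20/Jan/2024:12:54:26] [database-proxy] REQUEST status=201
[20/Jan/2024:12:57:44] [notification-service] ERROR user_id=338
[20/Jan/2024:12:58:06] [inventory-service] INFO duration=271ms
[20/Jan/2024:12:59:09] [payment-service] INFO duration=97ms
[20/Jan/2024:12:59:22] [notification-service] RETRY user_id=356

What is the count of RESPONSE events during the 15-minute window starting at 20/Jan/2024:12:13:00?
2

To count events in the time window:

1. Window boundaries: 20/Jan/2024:12:13:00 to 20/Jan/2024:12:28:00
2. Filter for RESPONSE events within this window
3. Count matching events: 2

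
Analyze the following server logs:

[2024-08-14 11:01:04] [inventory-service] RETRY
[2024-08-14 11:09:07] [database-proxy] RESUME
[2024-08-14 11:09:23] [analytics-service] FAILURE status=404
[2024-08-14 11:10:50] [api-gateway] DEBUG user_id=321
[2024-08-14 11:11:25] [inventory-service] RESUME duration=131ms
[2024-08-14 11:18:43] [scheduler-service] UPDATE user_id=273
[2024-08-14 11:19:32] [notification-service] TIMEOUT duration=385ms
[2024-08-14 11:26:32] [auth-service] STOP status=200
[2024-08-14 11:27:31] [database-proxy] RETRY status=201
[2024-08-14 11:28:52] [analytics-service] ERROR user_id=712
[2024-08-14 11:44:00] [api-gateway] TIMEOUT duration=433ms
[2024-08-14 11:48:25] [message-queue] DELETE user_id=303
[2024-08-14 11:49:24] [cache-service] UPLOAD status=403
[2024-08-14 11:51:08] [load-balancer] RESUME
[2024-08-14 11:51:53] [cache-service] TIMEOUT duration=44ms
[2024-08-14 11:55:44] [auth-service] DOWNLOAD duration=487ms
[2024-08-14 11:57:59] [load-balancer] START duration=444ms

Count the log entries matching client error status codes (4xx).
2

To find matching entries:

1. Pattern to match: client error status codes (4xx)
2. Scan each log entry for the pattern
3. Count matches: 2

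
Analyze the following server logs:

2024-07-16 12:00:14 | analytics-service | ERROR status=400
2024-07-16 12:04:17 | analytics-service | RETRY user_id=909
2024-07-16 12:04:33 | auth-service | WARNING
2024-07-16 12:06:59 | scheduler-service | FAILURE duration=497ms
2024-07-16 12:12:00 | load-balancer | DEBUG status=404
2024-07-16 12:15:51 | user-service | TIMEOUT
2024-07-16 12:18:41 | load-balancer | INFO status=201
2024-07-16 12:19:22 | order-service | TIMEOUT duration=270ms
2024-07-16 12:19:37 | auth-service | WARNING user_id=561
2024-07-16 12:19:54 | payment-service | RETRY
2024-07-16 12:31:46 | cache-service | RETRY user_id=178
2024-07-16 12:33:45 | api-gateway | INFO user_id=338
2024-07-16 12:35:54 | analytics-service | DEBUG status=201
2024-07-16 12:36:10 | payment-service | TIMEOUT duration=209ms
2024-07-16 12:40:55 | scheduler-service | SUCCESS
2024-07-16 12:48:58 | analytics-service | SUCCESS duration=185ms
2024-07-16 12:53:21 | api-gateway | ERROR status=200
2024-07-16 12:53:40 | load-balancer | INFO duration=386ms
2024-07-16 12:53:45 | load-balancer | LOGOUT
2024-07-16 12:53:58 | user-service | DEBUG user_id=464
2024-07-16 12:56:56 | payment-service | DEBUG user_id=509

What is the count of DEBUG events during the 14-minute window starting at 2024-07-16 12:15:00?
0

To count events in the time window:

1. Window boundaries: 2024-07-16 12:15:00 to 2024-07-16 12:29:00
2. Filter for DEBUG events within this window
3. Count matching events: 0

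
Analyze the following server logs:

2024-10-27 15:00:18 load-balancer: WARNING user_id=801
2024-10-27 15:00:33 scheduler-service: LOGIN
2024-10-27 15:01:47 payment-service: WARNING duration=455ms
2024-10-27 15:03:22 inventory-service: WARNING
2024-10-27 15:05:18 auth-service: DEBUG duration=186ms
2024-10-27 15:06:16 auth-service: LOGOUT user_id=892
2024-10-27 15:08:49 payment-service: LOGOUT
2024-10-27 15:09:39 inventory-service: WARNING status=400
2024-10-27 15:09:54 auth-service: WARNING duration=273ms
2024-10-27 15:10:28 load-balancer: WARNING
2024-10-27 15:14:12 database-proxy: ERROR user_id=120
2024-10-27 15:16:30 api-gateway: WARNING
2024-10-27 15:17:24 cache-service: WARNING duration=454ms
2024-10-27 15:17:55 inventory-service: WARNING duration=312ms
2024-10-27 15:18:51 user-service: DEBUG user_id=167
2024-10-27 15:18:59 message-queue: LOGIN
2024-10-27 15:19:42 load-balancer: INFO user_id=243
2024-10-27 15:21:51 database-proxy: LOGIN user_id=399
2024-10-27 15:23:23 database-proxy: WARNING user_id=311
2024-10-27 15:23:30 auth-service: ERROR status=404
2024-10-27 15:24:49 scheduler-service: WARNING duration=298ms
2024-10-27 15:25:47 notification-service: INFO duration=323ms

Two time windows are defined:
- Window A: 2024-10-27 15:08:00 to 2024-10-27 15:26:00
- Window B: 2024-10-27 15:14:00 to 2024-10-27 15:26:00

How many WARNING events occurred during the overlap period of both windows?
5

To find overlap events:

1. Window A: 2024-10-27 15:08:00 to 2024-10-27 15:26:00
2. Window B: 2024-10-27 15:14:00 to 2024-10-27 15:26:00
3. Overlap period: 2024-10-27 15:14:00 to 2024-10-27 15:26:00
4. Count WARNING events in overlap: 5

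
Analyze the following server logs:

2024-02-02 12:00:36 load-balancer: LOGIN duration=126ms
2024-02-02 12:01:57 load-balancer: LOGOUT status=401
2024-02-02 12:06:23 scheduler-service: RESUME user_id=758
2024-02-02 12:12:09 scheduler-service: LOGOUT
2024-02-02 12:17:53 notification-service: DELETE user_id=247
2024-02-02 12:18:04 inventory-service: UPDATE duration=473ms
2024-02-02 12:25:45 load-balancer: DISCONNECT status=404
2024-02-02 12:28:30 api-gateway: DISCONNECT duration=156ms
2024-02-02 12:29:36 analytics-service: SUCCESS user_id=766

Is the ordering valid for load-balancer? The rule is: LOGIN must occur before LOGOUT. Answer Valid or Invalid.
Valid

To validate ordering:

1. Required order: LOGIN → LOGOUT
2. Rule: LOGIN must occur before LOGOUT
3. Check actual order of events for load-balancer
4. Result: Valid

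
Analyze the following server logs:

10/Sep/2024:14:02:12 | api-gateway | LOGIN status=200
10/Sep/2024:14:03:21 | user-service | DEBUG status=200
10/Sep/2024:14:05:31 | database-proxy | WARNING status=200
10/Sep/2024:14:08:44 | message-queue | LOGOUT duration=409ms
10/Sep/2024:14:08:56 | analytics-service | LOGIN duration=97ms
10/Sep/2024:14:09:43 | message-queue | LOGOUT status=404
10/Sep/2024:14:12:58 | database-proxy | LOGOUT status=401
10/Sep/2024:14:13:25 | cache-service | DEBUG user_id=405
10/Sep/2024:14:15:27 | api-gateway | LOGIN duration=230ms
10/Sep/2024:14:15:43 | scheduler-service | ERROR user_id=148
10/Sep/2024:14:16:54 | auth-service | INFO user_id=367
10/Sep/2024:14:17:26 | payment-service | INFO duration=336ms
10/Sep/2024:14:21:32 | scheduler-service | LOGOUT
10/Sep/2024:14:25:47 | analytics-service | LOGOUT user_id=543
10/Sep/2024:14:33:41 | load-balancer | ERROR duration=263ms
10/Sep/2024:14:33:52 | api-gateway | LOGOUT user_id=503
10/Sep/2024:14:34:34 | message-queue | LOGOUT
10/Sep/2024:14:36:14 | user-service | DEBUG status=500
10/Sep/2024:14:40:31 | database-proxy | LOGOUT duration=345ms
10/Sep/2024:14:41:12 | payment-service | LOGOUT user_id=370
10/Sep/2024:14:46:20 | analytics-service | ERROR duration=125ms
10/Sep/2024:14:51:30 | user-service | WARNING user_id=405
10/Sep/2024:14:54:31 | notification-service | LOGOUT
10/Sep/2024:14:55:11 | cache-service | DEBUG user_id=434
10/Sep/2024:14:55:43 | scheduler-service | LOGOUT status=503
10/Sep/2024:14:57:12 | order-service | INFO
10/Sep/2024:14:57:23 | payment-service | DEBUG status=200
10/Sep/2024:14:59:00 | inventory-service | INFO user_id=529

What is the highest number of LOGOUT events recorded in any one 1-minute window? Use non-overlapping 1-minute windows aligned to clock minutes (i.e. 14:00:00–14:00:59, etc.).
1

To find the burst window:

1. Divide the log period into non-overlapping 1-minute windows starting at 14:00
2. Count LOGOUT events in each window
3. Find the window with maximum count
4. Maximum events in a window: 1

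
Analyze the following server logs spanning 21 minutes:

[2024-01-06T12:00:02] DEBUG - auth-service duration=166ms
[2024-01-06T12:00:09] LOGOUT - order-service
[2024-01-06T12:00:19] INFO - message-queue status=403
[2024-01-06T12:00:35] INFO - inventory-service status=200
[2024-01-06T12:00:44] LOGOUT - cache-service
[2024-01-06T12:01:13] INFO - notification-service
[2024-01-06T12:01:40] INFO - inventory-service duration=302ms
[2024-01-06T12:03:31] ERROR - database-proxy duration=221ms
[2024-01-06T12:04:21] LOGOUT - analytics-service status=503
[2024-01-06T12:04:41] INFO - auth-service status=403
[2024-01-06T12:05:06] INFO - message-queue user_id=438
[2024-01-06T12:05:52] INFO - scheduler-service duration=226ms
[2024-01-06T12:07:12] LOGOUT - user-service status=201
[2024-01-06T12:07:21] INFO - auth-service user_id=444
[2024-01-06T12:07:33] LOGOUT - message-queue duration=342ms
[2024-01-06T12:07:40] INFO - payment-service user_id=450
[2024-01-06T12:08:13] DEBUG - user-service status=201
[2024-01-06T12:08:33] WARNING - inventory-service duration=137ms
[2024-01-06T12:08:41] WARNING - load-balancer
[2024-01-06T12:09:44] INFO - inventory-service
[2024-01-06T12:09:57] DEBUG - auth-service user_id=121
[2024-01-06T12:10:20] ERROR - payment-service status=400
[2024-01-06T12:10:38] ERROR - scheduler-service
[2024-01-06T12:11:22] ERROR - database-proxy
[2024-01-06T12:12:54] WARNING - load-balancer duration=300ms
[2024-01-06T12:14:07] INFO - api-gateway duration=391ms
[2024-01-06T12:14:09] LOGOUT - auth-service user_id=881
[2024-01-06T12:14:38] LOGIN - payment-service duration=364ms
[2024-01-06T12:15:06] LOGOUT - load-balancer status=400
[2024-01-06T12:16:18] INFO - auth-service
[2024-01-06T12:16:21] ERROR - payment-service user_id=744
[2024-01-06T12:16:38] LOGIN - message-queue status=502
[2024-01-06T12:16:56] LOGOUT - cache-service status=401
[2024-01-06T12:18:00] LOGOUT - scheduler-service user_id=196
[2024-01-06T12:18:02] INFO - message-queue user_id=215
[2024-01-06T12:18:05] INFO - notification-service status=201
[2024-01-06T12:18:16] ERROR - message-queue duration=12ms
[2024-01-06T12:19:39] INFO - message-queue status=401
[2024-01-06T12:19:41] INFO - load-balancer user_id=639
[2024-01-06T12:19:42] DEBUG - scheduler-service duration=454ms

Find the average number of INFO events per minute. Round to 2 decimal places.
0.76

To calculate the rate:

1. Count total INFO events: 16
2. Total time period: 21 minutes
3. Rate = 16 / 21 = 0.76 events per minute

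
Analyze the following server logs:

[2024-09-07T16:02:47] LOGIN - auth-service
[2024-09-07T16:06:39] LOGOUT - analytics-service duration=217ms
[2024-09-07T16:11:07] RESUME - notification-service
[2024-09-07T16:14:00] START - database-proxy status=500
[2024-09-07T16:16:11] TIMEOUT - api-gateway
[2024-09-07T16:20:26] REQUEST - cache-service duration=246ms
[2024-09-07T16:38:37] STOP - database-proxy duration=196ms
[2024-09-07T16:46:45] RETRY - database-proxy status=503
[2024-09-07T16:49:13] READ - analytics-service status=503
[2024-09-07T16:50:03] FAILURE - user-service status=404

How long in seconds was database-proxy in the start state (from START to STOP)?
1477

To calculate state duration:

1. Find START event for database-proxy: 2024-09-07T16:14:00
2. Find STOP event for database-proxy: 2024-09-07T16:38:37
3. Calculate duration: 2024-09-07T16:38:37 - 2024-09-07T16:14:00 = 1477 seconds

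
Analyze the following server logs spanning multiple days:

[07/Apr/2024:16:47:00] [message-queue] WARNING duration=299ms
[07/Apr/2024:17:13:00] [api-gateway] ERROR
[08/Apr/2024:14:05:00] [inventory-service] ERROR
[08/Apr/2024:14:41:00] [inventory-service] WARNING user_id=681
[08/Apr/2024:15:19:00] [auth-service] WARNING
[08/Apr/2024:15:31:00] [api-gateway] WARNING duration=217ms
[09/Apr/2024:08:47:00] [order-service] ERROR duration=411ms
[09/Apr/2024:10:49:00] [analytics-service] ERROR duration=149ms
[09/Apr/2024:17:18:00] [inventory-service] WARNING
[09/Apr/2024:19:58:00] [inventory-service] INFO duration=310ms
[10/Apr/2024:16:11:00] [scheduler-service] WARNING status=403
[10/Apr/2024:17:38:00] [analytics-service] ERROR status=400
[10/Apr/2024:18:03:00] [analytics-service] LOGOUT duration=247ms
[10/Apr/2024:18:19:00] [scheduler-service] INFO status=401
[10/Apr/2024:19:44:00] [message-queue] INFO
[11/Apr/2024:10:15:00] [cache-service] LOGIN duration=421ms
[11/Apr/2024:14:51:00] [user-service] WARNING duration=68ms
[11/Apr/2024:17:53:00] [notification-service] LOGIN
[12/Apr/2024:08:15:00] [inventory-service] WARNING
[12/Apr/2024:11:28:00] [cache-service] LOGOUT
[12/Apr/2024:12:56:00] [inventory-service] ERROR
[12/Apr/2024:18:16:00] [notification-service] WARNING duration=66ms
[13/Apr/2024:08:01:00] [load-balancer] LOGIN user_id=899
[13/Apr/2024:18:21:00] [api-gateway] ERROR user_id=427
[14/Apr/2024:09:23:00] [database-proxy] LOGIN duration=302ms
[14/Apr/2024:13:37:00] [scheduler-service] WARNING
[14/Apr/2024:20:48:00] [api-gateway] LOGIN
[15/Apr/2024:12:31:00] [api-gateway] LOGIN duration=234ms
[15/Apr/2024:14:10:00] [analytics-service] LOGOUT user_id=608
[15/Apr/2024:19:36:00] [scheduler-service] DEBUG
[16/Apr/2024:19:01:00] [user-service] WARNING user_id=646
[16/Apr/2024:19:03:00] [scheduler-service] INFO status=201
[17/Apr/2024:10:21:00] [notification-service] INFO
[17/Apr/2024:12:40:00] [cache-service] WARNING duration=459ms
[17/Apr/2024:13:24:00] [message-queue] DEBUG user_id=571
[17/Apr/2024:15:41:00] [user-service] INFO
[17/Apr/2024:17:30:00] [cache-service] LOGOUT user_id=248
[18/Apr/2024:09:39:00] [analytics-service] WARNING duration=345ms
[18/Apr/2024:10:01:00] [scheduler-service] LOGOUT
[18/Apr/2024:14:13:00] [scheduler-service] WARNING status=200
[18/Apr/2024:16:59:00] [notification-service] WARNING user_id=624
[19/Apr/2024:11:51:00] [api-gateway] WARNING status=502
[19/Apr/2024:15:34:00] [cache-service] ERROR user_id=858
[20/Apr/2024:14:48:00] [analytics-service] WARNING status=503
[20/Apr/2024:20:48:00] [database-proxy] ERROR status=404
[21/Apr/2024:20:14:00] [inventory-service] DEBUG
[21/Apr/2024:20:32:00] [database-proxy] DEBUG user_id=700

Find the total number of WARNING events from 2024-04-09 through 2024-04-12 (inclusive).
5

To filter by date range:

1. Date range: 2024-04-09 through 2024-04-12, both dates inclusive
2. Filter for WARNING events whose date falls in this range
3. Count matching events: 5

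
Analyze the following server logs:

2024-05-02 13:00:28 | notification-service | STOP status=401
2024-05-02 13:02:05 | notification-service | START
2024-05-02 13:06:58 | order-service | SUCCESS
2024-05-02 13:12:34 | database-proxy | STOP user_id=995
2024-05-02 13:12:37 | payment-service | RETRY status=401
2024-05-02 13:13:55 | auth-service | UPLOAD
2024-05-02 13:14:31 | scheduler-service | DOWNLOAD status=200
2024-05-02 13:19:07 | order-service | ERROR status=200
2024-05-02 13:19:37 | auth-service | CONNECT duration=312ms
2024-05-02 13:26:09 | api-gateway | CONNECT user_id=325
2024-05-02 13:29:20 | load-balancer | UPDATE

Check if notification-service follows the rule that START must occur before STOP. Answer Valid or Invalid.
Invalid

To validate ordering:

1. Required order: START → STOP
2. Rule: START must occur before STOP
3. Check actual order of events for notification-service
4. Result: Invalid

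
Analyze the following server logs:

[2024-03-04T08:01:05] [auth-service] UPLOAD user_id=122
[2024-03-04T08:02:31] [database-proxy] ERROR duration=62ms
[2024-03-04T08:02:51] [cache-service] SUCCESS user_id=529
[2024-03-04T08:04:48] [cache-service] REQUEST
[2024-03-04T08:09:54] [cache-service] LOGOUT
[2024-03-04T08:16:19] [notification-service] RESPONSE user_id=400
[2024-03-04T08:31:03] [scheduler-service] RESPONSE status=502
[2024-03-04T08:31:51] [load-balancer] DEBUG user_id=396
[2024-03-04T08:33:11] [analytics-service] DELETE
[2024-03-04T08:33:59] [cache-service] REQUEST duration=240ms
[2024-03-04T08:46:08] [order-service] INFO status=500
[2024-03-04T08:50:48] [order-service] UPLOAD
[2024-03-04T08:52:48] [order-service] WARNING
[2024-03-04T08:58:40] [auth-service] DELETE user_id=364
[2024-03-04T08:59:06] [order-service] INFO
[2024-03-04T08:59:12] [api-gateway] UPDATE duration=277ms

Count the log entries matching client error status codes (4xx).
0

To find matching entries:

1. Pattern to match: client error status codes (4xx)
2. Scan each log entry for the pattern
3. Count matches: 0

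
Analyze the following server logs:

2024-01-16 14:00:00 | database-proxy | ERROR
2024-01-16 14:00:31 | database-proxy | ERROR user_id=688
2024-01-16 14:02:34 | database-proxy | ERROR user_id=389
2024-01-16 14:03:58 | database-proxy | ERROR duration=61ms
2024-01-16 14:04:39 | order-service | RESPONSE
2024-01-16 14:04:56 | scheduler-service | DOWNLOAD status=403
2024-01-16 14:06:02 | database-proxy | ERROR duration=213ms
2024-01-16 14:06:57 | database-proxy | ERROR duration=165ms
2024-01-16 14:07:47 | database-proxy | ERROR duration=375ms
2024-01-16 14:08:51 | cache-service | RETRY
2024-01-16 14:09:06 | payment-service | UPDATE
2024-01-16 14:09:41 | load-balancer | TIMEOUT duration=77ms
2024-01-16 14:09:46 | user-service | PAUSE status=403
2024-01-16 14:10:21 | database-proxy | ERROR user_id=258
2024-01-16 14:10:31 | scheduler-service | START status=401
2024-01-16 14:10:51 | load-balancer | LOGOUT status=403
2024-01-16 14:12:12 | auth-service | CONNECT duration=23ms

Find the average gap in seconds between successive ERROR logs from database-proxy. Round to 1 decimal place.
88.7

To calculate average interval:

1. Find all ERROR events for database-proxy in order
2. Calculate time gaps between consecutive events
3. Compute mean of gaps: 621 / 7 = 88.7 seconds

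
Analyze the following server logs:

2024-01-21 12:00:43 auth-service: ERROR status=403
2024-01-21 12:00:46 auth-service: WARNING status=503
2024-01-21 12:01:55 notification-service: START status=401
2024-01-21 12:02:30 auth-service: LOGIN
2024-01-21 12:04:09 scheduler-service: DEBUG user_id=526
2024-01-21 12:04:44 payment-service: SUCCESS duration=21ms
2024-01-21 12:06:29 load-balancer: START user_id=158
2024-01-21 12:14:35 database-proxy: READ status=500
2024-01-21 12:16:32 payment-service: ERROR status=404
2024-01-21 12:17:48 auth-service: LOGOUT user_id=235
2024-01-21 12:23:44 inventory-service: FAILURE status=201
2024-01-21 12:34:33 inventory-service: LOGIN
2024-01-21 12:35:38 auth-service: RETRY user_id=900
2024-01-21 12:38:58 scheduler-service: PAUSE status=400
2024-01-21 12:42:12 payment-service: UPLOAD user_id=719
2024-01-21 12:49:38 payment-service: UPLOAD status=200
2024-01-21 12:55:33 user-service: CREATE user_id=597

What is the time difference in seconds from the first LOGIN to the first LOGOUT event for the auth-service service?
918

To find the time between events:

1. Locate the first LOGIN event for auth-service: 2024-01-21 12:02:30
2. Locate the first LOGOUT event for auth-service: 2024-01-21 12:17:48
3. Calculate the difference: 2024-01-21 12:17:48 - 2024-01-21 12:02:30 = 918 seconds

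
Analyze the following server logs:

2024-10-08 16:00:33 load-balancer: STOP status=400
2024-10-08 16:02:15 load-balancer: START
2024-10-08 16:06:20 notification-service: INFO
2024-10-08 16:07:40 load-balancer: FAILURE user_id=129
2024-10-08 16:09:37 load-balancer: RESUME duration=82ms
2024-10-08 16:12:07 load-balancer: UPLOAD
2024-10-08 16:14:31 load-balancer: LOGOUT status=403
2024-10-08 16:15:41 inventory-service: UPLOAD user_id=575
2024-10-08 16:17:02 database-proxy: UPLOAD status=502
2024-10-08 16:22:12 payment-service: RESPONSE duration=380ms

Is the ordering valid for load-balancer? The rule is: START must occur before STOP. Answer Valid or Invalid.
Invalid

To validate ordering:

1. Required order: START → STOP
2. Rule: START must occur before STOP
3. Check actual order of events for load-balancer
4. Result: Invalid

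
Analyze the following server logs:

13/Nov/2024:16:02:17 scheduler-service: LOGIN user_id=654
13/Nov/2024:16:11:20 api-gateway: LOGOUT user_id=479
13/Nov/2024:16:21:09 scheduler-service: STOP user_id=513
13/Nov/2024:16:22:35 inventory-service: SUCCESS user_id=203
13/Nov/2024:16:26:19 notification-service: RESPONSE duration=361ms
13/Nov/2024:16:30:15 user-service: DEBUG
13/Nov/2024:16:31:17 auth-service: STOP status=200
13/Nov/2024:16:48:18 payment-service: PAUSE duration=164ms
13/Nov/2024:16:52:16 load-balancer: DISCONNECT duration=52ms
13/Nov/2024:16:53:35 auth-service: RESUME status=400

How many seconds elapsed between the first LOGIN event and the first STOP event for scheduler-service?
1132

To find the time between events:

1. Locate the first LOGIN event for scheduler-service: 13/Nov/2024:16:02:17
2. Locate the first STOP event for scheduler-service: 13/Nov/2024:16:21:09
3. Calculate the difference: 13/Nov/2024:16:21:09 - 13/Nov/2024:16:02:17 = 1132 seconds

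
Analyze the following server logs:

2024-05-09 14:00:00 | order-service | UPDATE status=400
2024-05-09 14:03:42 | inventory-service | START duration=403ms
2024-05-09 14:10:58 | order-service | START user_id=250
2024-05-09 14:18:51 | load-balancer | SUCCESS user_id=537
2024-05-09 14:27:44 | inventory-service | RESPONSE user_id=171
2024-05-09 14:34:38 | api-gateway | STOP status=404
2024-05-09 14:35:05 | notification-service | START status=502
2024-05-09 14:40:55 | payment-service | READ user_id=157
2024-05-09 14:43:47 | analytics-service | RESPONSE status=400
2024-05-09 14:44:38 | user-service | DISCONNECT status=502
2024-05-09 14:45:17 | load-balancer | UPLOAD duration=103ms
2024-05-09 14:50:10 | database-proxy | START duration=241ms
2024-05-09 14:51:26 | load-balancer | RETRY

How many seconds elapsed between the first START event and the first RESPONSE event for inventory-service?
1442

To find the time between events:

1. Locate the first START event for inventory-service: 2024-05-09 14:03:42
2. Locate the first RESPONSE event for inventory-service: 2024-05-09 14:27:44
3. Calculate the difference: 2024-05-09 14:27:44 - 2024-05-09 14:03:42 = 1442 seconds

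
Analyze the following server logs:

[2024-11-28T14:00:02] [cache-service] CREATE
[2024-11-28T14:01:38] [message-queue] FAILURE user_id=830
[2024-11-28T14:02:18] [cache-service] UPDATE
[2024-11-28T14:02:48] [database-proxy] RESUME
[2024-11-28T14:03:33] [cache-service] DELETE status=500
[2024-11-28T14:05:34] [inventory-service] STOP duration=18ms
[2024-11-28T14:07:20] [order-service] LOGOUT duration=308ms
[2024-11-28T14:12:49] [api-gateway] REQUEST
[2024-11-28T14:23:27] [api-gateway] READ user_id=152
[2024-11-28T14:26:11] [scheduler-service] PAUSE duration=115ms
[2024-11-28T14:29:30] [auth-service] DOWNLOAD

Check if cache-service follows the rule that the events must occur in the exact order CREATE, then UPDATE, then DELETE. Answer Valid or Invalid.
Valid

To validate ordering:

1. Required order: CREATE → UPDATE → DELETE
2. Rule: the events must occur in the exact order CREATE, then UPDATE, then DELETE
3. Check actual order of events for cache-service
4. Result: Valid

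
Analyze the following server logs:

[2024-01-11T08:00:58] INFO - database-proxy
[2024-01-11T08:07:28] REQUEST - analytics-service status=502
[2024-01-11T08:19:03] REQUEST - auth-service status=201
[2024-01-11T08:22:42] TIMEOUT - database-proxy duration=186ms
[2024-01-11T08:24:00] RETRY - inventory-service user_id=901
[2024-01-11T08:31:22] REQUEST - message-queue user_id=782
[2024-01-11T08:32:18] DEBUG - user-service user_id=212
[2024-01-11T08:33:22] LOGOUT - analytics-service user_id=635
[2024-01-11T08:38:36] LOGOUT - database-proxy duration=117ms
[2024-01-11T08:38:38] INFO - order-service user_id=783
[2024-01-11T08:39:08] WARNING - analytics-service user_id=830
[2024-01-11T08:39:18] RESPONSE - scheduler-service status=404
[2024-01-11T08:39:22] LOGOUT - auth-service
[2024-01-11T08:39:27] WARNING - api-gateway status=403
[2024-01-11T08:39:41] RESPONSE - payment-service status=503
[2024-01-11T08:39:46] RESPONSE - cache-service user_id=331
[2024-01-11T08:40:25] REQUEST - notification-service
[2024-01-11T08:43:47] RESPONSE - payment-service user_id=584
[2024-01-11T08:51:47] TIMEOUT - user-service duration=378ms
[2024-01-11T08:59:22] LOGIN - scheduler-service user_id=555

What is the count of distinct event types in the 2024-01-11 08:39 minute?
3

To count unique event types:

1. Filter events in the minute starting at 2024-01-11 08:39
2. Extract event types from matching entries
3. Count unique types: 3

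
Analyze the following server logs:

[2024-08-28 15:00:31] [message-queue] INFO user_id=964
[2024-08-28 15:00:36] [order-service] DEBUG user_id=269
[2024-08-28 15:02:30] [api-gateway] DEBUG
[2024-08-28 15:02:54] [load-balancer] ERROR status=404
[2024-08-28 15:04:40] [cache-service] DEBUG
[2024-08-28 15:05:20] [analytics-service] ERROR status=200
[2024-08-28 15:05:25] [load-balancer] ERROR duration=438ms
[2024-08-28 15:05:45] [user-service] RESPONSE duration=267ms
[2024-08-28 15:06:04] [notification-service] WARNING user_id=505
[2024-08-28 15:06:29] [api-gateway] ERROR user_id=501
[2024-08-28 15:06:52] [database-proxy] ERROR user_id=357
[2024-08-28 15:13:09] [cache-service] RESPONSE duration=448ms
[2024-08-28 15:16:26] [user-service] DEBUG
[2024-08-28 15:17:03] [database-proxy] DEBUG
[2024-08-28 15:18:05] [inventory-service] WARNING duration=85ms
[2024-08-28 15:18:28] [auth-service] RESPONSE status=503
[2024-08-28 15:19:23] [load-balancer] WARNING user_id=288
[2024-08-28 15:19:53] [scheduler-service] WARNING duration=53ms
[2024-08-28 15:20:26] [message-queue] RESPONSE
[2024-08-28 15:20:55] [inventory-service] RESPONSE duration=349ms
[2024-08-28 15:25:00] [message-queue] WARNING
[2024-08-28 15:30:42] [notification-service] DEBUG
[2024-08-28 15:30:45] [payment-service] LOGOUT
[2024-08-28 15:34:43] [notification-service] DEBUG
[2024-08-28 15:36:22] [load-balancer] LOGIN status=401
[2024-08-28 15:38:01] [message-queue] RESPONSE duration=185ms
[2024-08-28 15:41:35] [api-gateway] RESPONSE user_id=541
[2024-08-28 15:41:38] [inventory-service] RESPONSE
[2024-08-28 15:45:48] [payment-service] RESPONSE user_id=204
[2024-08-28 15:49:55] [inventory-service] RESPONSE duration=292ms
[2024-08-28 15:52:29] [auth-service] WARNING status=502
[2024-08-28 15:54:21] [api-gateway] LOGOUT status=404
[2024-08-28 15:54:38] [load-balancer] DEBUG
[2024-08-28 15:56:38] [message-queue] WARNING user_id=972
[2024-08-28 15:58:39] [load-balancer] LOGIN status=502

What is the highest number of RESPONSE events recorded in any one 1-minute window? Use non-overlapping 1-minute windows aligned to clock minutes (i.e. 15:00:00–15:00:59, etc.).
2

To find the burst window:

1. Divide the log period into non-overlapping 1-minute windows starting at 15:00
2. Count RESPONSE events in each window
3. Find the window with maximum count
4. Maximum events in a window: 2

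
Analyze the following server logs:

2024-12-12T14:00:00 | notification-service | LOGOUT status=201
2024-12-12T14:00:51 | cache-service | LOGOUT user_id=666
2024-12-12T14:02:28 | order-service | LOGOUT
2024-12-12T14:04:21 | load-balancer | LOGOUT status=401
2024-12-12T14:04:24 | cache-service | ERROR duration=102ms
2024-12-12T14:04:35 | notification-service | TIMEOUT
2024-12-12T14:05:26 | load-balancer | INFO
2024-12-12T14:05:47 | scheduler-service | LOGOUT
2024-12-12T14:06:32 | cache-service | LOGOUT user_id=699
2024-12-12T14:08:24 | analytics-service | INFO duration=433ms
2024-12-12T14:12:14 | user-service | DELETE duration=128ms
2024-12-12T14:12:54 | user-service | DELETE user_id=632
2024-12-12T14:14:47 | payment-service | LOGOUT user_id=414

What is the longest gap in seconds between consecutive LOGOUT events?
495

To find the longest gap:

1. Extract all LOGOUT events in chronological order
2. Calculate time differences between consecutive events
3. Find the maximum difference
4. Longest gap: 495 seconds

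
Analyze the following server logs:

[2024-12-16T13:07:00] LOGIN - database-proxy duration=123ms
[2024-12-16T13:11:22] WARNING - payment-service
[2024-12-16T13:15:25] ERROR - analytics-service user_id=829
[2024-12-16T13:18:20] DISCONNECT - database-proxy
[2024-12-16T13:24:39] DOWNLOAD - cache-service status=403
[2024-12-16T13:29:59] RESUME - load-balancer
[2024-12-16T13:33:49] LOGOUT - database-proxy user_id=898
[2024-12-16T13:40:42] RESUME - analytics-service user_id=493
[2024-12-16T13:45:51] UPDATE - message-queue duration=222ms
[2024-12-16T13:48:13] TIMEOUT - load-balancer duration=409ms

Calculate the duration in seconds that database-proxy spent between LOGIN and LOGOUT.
1609

To calculate state duration:

1. Find LOGIN event for database-proxy: 2024-12-16T13:07:00
2. Find LOGOUT event for database-proxy: 2024-12-16T13:33:49
3. Calculate duration: 2024-12-16T13:33:49 - 2024-12-16T13:07:00 = 1609 seconds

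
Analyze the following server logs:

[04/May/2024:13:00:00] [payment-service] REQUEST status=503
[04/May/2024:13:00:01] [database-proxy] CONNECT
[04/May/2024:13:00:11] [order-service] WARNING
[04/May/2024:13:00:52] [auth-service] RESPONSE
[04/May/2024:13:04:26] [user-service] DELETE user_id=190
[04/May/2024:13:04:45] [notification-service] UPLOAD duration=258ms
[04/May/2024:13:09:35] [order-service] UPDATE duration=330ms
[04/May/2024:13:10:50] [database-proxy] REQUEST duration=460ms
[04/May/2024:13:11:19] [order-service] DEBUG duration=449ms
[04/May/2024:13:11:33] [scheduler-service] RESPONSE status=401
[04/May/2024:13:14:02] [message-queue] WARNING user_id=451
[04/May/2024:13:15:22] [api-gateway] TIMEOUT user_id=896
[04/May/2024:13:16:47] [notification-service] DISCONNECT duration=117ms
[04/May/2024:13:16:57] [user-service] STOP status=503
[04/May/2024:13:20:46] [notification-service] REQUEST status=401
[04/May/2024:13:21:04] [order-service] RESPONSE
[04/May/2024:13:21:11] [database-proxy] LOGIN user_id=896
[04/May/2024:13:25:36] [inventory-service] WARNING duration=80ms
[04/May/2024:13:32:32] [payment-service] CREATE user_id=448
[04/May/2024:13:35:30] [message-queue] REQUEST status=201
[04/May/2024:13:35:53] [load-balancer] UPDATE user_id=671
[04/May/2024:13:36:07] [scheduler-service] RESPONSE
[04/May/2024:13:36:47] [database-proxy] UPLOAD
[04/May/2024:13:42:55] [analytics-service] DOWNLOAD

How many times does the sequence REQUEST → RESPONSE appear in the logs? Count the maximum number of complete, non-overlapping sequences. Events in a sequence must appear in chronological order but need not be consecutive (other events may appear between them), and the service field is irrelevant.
4

To count sequences:

1. Look for pattern: REQUEST → RESPONSE
2. Greedily scan the log in chronological order, matching each sequence element in turn (ignoring service)
3. Each time the full pattern completes, increment the count and restart matching from the next event
4. Complete non-overlapping sequences found: 4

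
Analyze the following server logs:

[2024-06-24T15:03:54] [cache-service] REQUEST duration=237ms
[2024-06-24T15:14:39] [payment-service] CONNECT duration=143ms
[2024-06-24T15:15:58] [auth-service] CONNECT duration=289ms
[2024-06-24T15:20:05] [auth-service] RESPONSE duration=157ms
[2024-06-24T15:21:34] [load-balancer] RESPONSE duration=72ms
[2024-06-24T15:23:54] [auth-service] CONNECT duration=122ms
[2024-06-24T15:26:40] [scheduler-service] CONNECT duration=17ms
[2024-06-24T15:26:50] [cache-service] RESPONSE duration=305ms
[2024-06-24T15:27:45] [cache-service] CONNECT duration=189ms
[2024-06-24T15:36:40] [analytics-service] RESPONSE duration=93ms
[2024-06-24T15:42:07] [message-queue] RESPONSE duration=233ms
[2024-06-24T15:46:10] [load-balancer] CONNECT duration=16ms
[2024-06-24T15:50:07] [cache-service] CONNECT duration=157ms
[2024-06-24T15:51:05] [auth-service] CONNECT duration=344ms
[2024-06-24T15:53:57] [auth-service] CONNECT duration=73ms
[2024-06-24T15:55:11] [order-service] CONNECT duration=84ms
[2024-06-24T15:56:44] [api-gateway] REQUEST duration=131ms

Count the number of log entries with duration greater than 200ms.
5

To count timeouts:

1. Threshold: 200ms
2. Extract duration from each log entry
3. Count entries where duration > 200
4. Timeout count: 5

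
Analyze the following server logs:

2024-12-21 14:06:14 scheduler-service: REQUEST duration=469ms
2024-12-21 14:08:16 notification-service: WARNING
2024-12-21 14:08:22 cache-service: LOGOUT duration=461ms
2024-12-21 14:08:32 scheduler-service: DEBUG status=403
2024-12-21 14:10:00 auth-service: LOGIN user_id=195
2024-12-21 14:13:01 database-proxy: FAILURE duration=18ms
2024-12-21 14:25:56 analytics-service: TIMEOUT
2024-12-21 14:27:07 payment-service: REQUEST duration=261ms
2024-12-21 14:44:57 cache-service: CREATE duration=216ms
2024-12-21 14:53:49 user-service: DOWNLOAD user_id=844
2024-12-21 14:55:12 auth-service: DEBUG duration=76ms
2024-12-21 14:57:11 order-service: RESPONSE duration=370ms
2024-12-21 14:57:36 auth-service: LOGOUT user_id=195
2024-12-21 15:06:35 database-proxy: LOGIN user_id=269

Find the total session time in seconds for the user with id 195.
2856

To calculate session duration:

1. Find LOGIN event for user_id=195: 2024-12-21 14:10:00
2. Find LOGOUT event for user_id=195: 2024-12-21 14:57:36
3. Session duration: 2024-12-21 14:57:36 - 2024-12-21 14:10:00 = 2856 seconds (47 minutes)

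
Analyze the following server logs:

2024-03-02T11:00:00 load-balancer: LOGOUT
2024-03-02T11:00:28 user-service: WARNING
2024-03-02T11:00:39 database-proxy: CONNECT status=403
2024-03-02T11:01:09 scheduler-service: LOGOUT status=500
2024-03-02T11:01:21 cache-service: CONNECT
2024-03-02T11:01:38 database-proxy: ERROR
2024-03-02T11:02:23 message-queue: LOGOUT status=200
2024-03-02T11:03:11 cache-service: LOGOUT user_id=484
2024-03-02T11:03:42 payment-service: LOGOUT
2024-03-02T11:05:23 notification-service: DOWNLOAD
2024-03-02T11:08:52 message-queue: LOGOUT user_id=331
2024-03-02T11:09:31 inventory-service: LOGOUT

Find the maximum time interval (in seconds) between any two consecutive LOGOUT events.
310

To find the longest gap:

1. Extract all LOGOUT events in chronological order
2. Calculate time differences between consecutive events
3. Find the maximum difference
4. Longest gap: 310 seconds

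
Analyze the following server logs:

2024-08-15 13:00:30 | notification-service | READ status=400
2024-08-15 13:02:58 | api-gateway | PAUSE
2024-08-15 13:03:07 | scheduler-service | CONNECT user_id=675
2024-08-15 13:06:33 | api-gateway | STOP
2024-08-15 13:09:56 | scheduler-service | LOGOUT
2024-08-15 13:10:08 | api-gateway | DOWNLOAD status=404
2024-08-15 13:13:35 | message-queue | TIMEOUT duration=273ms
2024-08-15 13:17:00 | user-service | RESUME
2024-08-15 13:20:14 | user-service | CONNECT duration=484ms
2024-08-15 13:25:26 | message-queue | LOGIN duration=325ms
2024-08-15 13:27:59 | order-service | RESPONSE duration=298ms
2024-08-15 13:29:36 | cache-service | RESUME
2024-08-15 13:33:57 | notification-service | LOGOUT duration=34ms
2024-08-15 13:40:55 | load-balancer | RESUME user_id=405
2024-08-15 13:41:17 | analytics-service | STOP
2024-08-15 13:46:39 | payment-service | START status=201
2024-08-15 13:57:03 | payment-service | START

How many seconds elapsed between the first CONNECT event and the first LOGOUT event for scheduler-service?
409

To find the time between events:

1. Locate the first CONNECT event for scheduler-service: 2024-08-15 13:03:07
2. Locate the first LOGOUT event for scheduler-service: 2024-08-15 13:09:56
3. Calculate the difference: 2024-08-15 13:09:56 - 2024-08-15 13:03:07 = 409 seconds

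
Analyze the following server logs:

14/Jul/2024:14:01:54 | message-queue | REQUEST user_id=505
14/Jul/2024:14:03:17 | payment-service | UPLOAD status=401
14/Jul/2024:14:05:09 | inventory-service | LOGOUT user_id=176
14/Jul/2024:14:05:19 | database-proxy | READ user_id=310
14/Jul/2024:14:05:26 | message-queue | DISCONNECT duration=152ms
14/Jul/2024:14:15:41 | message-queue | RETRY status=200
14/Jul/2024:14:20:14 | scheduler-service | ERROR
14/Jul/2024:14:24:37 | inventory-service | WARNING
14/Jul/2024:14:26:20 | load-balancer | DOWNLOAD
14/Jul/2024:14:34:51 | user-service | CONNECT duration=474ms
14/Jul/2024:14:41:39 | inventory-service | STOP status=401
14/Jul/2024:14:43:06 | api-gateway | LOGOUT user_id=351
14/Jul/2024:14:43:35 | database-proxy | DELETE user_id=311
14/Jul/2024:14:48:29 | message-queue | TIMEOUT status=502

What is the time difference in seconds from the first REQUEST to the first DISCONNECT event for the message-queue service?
212

To find the time between events:

1. Locate the first REQUEST event for message-queue: 14/Jul/2024:14:01:54
2. Locate the first DISCONNECT event for message-queue: 14/Jul/2024:14:05:26
3. Calculate the difference: 14/Jul/2024:14:05:26 - 14/Jul/2024:14:01:54 = 212 seconds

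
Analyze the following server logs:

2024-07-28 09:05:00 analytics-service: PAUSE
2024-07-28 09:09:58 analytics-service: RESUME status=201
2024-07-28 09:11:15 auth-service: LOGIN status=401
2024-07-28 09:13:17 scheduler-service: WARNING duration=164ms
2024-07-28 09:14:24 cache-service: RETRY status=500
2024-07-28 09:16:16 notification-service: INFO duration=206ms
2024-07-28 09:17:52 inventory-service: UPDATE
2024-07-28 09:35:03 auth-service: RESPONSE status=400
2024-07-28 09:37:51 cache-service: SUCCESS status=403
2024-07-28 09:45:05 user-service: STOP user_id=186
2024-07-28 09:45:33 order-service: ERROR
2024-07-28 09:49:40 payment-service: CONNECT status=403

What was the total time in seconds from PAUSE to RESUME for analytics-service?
298

To calculate state duration:

1. Find PAUSE event for analytics-service: 2024-07-28 09:05:00
2. Find RESUME event for analytics-service: 2024-07-28 09:09:58
3. Calculate duration: 2024-07-28 09:09:58 - 2024-07-28 09:05:00 = 298 seconds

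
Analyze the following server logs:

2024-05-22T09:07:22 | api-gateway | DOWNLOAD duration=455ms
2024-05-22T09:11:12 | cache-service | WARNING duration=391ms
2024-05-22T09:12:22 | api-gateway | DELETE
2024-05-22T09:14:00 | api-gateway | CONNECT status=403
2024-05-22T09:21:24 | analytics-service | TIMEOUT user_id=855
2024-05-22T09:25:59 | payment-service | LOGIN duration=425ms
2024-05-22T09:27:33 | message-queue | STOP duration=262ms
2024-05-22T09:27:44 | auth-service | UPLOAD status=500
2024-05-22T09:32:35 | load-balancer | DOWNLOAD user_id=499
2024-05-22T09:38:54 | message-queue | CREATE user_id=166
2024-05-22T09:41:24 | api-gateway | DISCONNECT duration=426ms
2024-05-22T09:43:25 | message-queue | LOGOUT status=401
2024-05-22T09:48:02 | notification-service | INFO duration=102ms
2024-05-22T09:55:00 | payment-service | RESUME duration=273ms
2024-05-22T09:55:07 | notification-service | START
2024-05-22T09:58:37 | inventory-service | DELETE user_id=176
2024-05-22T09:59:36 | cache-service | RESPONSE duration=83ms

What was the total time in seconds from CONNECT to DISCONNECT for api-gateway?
1644

To calculate state duration:

1. Find CONNECT event for api-gateway: 2024-05-22T09:14:00
2. Find DISCONNECT event for api-gateway: 2024-05-22T09:41:24
3. Calculate duration: 2024-05-22T09:41:24 - 2024-05-22T09:14:00 = 1644 seconds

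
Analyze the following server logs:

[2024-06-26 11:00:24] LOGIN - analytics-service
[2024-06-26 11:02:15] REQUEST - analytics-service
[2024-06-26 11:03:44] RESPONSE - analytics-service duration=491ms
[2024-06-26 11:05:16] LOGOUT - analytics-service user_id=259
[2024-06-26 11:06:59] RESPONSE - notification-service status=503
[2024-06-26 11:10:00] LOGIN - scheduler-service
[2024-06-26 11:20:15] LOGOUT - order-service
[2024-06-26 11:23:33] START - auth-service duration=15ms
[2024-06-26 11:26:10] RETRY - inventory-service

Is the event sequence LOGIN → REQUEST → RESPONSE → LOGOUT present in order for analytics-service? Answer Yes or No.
Yes

To verify sequence order:

1. Find all events in sequence LOGIN → REQUEST → RESPONSE → LOGOUT for analytics-service
2. Extract their timestamps
3. Check if timestamps are in ascending order
4. Result: Yes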